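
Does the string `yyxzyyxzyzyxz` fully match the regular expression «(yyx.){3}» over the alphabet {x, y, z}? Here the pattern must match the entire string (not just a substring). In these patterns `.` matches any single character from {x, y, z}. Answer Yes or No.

No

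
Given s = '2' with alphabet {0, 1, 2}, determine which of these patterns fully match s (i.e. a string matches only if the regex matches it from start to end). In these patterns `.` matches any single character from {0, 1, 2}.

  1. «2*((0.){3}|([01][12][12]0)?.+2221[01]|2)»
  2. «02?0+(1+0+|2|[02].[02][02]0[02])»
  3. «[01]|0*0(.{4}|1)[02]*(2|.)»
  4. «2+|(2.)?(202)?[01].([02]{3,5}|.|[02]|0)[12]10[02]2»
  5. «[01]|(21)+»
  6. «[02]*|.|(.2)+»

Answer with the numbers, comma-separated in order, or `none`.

1 → match
2 → no match — must start with '0'
3 → no match
4 → match
5 → no match
6 → match

1, 4, 6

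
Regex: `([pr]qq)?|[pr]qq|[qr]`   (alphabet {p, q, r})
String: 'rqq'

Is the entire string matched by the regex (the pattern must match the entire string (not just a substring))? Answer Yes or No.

Yes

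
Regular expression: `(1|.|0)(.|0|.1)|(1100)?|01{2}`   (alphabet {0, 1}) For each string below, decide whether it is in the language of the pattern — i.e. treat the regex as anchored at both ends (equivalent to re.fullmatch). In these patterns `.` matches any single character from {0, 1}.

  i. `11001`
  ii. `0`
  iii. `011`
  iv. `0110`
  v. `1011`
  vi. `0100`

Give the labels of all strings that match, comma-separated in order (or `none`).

iii

i. `11001` → no match
ii. `0` → no match
iii. `011` → match
iv. `0110` → no match
v. `1011` → no match
vi. `0100` → no match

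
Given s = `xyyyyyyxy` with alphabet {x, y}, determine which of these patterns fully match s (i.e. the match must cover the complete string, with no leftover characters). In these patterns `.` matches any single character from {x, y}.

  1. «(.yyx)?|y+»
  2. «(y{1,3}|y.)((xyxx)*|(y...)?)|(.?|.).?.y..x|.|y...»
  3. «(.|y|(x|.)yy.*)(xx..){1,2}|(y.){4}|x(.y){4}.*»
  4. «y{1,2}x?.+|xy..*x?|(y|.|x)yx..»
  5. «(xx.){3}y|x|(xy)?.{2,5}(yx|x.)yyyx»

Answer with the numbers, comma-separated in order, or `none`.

1 → no match
2 → no match
3 → match
4 → match
5 → no match

3, 4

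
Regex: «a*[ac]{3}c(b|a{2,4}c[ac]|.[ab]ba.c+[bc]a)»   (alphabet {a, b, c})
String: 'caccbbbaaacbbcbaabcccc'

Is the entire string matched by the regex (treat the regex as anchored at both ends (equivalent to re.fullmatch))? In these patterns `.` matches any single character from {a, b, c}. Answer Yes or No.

No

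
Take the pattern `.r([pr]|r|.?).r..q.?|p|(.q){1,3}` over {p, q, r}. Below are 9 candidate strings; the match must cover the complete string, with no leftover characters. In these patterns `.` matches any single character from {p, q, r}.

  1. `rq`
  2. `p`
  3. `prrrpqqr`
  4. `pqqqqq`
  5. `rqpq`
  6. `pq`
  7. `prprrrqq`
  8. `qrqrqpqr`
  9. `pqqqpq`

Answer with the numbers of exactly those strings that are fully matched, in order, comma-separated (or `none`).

1, 2, 3, 4, 5, 6, 7, 8, 9

1 → match
2 → match
3 → match
4 → match
5 → match
6 → match
7 → match
8 → match
9 → match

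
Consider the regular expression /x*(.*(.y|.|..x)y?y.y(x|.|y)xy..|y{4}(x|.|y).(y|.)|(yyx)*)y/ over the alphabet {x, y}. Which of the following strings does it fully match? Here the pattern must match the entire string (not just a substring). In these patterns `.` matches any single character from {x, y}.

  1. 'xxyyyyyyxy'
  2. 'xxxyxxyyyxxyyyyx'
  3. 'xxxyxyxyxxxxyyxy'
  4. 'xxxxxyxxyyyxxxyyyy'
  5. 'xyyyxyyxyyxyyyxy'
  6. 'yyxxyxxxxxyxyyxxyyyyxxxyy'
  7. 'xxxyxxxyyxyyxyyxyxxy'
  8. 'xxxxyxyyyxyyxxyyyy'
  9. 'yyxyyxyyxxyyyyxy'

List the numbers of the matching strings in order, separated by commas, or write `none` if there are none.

1, 7

1 → match
2 → no match — must end with 'y'
3 → no match
4 → no match
5 → no match
6 → no match
7 → match
8 → no match
9 → no match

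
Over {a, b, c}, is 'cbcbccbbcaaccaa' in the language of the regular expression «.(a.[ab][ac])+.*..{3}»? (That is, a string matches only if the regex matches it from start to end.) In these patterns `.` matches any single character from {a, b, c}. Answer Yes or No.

No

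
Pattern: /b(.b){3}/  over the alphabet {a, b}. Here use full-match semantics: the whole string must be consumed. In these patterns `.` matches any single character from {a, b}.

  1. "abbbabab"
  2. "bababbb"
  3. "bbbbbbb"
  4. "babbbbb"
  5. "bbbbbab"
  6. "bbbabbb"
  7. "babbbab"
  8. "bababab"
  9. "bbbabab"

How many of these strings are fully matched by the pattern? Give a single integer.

8

1. "abbbabab" → no match — must start with "b"
2. "bababbb" → match
3. "bbbbbbb" → match
4. "babbbbb" → match
5. "bbbbbab" → match
6. "bbbabbb" → match
7. "babbbab" → match
8. "bababab" → match
9. "bbbabab" → match
Total matched: 8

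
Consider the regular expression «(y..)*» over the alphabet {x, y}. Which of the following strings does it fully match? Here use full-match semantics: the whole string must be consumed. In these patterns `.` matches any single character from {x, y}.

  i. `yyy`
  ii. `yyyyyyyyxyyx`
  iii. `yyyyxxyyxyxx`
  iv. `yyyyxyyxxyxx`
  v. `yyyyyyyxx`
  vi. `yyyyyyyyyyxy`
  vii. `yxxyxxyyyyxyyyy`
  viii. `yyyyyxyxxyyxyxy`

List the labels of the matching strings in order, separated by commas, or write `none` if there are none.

i, ii, iii, iv, v, vi, vii, viii

i → match
ii → match
iii → match
iv → match
v → match
vi → match
vii → match
viii → match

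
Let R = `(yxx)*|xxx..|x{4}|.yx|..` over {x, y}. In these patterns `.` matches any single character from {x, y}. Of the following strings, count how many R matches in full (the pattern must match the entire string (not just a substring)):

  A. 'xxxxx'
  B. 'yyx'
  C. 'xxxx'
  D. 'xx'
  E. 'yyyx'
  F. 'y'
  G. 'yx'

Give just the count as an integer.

A → match
B → match
C → match
D → match
E → no match
F → no match
G → match
Total matched: 5

5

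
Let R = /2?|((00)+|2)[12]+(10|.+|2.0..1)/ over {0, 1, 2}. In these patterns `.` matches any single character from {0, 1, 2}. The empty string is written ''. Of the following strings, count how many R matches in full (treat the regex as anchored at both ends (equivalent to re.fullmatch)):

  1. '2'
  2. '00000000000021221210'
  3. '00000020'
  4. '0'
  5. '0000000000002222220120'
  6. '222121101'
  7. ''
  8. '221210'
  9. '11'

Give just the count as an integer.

7

1. '2' → match
2 → match
3. '00000020' → match
4. '0' → no match
5 → match
6. '222121101' → match
7. '' → match
8. '221210' → match
9. '11' → no match
Total matched: 7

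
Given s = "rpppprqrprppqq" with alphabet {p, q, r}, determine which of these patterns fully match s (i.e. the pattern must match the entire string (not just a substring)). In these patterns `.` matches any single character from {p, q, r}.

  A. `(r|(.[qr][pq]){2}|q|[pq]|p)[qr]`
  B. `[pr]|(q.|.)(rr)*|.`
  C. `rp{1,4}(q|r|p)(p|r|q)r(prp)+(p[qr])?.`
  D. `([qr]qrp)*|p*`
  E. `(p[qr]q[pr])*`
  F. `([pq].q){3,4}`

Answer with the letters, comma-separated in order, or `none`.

C

A → no match
B → no match
C → match
D → no match
E → no match
F → no match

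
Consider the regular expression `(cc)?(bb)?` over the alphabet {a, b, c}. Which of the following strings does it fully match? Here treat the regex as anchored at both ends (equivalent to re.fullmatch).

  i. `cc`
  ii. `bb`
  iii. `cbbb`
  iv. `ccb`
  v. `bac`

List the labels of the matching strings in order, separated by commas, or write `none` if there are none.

i, ii

i. `cc` → match
ii. `bb` → match
iii. `cbbb` → no match
iv. `ccb` → no match
v. `bac` → no match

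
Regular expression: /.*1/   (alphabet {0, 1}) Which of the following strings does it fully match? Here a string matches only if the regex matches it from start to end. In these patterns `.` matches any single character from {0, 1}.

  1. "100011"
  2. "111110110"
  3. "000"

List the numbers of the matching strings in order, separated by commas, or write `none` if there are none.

1

1. "100011" → match
2. "111110110" → no match — must end with "1"
3. "000" → no match — must end with "1"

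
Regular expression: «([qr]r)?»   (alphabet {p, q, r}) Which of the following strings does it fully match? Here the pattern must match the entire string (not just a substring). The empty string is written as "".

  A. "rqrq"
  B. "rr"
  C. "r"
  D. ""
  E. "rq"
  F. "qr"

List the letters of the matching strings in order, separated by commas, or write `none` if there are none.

B, D, F

A → no match
B → match
C → no match
D → match
E → no match
F → match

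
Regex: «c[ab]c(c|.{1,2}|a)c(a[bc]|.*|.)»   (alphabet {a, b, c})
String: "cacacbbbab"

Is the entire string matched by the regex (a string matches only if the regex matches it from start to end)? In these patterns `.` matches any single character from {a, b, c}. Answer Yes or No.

Yes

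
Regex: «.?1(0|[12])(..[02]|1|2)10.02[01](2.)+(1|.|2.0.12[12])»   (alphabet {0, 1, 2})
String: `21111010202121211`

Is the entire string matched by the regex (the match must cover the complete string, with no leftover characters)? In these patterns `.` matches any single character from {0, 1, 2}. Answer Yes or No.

Yes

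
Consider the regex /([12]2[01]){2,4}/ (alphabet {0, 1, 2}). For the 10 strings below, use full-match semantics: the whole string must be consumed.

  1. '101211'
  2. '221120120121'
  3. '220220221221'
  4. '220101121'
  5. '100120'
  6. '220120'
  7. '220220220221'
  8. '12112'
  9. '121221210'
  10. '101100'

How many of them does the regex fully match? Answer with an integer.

4

1 → no match
2 → match
3 → match
4 → no match
5 → no match
6 → match
7 → match
8 → no match
9 → no match
10 → no match
Total matched: 4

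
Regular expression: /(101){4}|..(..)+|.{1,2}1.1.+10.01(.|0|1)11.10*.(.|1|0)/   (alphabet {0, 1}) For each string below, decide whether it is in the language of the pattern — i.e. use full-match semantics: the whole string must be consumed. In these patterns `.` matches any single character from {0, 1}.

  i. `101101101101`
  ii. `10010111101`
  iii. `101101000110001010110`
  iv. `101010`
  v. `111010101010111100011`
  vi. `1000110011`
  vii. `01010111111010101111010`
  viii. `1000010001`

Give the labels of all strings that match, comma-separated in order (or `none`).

i, iv, v, vi, vii, viii

i → match
ii → no match
iii → no match
iv → match
v → match
vi → match
vii → match
viii → match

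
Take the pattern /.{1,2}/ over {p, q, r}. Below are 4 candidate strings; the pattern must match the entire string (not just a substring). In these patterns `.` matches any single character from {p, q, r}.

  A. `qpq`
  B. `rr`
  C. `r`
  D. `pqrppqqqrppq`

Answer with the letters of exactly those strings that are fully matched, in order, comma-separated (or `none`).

B, C

A. `qpq` → no match
B. `rr` → match
C. `r` → match
D. `pqrppqqqrppq` → no match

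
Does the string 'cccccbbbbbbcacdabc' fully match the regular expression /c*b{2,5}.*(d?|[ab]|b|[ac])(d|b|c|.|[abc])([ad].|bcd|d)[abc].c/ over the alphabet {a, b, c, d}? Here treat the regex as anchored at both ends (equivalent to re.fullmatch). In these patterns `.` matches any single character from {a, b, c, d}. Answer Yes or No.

Yes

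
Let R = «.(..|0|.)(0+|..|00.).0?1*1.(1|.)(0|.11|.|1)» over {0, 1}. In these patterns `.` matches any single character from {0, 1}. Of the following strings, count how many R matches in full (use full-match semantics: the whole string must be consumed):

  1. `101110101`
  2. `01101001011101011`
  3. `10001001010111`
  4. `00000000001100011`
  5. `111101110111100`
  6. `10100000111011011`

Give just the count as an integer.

1

1. `101110101` → no match
2 → no match
3 → no match
4 → match
5 → no match
6 → no match
Total matched: 1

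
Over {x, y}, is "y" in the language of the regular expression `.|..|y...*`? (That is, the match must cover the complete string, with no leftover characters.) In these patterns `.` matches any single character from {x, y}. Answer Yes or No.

Yes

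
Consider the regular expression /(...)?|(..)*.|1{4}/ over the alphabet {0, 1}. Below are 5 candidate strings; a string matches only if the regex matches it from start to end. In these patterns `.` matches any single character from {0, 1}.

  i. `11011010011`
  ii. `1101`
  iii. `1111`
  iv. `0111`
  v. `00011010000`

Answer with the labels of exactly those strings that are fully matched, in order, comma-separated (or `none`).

i. `11011010011` → match
ii. `1101` → no match
iii. `1111` → match
iv. `0111` → no match
v. `00011010000` → match

i, iii, v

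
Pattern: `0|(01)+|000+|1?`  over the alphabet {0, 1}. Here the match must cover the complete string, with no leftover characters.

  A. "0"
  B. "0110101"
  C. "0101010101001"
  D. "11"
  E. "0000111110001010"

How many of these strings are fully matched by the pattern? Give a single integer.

A → match
B → no match
C → no match
D → no match
E → no match
Total matched: 1

1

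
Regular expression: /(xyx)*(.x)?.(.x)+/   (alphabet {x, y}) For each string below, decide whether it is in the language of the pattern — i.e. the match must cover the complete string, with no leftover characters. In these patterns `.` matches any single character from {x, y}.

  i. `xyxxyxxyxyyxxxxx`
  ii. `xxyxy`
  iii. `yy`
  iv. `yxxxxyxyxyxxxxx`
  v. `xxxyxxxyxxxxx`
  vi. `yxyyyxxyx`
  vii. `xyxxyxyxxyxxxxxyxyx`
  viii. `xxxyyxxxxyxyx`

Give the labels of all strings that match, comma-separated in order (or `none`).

i, iv, v, vii

i → match
ii. `xxyxy` → no match — must end with `x`
iii. `yy` → no match — must end with `x`
iv → match
v → match
vi. `yxyyyxxyx` → no match
vii → match
viii → no match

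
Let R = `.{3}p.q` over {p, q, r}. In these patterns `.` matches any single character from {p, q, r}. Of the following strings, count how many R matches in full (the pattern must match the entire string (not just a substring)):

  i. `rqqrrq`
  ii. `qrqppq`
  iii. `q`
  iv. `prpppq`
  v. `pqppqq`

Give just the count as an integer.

i → no match
ii → match
iii → no match
iv → match
v → match
Total matched: 3

3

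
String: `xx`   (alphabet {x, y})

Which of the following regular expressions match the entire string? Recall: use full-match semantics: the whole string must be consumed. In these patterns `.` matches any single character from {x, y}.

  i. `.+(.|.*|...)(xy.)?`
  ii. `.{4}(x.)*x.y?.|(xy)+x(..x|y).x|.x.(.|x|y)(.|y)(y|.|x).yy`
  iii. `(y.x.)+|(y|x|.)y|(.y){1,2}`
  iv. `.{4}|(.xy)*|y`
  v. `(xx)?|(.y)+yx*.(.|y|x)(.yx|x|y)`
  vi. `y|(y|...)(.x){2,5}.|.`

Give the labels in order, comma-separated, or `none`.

i, v

i → match
ii → no match
iii → no match
iv → no match
v → match
vi → no match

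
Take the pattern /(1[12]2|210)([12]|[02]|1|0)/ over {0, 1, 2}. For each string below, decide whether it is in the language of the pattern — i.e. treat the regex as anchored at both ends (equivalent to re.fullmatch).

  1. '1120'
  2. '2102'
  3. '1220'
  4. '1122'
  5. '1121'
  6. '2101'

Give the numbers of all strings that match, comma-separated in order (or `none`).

1 → match
2 → match
3 → match
4 → match
5 → match
6 → match

1, 2, 3, 4, 5, 6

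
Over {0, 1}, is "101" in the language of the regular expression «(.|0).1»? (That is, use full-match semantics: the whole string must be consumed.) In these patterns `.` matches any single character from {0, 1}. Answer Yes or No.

Yes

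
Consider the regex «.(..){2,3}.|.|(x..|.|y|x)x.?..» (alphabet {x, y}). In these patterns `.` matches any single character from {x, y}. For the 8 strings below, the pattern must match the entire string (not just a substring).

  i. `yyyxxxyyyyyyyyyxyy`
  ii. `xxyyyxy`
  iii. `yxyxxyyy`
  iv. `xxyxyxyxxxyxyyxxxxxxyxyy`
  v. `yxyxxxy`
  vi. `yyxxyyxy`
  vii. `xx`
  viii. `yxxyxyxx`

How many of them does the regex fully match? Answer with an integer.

3

i → no match
ii → no match
iii → match
iv → no match
v → no match
vi → match
vii → no match
viii → match
Total matched: 3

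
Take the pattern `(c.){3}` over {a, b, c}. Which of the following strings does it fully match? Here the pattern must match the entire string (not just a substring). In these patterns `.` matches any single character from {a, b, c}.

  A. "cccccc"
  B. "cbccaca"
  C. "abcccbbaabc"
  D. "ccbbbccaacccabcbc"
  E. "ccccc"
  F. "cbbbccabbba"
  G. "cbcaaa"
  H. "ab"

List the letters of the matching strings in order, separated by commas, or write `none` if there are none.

A

A → match
B → no match
C → no match — must start with "c"
D → no match
E → no match
F → no match
G → no match
H → no match — must start with "c"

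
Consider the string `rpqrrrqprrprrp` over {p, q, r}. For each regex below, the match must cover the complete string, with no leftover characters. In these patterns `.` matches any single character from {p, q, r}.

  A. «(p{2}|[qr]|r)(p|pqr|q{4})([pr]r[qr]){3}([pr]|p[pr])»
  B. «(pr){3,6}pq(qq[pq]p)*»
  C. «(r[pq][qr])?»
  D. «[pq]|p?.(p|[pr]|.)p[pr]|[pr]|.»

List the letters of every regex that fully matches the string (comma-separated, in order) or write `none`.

A

A → match
B → no match — must start with `pr`
C → no match
D → no match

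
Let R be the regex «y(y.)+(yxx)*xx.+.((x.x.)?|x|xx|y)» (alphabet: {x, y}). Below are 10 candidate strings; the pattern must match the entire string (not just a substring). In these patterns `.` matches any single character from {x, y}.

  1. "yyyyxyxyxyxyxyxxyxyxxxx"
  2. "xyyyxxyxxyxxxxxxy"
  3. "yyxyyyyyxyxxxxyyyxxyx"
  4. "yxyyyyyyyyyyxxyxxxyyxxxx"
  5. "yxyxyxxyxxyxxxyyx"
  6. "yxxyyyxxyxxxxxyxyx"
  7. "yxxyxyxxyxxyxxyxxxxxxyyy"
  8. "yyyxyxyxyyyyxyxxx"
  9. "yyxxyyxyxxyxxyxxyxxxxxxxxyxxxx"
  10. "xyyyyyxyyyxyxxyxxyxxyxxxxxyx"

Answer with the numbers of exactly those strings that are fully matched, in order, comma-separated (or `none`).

1 → no match
2 → no match — must start with "yy"
3 → match
4 → no match — must start with "yy"
5 → no match — must start with "yy"
6 → no match — must start with "yy"
7 → no match — must start with "yy"
8 → no match
9 → no match
10 → no match — must start with "yy"

3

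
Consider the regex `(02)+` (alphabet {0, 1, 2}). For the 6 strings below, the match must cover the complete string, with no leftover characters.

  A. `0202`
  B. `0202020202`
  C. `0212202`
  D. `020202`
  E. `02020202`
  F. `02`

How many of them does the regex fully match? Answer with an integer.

A → match
B → match
C → no match
D → match
E → match
F → match
Total matched: 5

5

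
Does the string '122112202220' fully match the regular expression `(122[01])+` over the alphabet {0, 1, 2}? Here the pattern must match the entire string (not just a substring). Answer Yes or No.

No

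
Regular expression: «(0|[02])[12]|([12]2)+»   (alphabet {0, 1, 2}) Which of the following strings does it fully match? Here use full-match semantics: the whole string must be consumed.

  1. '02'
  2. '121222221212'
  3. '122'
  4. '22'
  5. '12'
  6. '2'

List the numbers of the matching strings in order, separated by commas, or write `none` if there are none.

1 → match
2 → match
3 → no match
4 → match
5 → match
6 → no match

1, 2, 4, 5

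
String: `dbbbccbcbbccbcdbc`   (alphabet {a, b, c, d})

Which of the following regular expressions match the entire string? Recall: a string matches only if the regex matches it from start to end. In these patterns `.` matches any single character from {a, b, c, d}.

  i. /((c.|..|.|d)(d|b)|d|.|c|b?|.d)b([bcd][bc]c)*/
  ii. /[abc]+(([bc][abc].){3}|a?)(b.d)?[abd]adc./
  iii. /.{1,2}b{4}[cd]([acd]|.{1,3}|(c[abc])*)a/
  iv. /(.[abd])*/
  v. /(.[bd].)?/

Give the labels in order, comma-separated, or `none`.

i → match
ii → no match
iii → no match — must end with `a`
iv → no match
v → no match

i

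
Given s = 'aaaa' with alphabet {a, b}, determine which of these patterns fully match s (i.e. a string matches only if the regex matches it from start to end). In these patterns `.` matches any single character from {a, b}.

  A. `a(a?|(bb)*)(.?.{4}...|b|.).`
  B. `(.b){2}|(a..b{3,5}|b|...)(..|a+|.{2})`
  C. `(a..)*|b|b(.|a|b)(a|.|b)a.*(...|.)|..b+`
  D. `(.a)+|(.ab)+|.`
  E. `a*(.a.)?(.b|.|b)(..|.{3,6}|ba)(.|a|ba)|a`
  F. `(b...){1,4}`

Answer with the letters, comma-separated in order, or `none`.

A → match
B → match
C → no match
D → match
E → match
F → no match — must start with 'b'

A, B, D, E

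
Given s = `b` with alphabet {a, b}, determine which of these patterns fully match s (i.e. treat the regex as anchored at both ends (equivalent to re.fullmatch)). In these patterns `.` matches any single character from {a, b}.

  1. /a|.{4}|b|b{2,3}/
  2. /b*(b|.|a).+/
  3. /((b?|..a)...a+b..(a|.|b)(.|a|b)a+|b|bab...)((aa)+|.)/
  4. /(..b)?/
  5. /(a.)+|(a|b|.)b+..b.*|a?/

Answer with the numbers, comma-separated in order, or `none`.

1 → match
2 → no match
3 → no match
4 → no match
5 → no match

1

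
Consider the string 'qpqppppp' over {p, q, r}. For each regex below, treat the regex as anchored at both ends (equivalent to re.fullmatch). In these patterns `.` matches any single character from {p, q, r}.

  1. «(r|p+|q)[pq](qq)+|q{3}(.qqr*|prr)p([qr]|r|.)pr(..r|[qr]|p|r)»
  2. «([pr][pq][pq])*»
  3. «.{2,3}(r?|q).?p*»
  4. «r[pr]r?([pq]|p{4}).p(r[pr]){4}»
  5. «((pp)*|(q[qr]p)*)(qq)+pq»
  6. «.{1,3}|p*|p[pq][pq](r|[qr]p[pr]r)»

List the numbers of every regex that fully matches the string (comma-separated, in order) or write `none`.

3

1 → no match
2 → no match
3 → match
4 → no match — must start with 'r'
5 → no match — must end with 'qqpq'
6 → no match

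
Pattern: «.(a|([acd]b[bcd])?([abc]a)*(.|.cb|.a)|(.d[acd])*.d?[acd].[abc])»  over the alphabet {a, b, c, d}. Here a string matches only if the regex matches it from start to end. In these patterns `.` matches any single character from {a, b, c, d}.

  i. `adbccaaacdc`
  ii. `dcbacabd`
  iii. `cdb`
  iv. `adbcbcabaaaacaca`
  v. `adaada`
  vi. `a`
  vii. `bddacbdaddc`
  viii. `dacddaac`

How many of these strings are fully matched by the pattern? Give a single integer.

0

i → no match
ii → no match
iii → no match
iv → no match
v → no match
vi → no match
vii → no match
viii → no match
Total matched: 0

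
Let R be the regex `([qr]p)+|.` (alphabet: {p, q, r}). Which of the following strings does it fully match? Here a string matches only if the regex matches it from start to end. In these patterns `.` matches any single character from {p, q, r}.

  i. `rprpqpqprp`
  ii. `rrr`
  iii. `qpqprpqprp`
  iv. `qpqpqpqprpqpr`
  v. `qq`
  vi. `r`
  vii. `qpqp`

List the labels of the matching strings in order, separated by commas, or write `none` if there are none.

i, iii, vi, vii

i → match
ii → no match
iii → match
iv → no match
v → no match
vi → match
vii → match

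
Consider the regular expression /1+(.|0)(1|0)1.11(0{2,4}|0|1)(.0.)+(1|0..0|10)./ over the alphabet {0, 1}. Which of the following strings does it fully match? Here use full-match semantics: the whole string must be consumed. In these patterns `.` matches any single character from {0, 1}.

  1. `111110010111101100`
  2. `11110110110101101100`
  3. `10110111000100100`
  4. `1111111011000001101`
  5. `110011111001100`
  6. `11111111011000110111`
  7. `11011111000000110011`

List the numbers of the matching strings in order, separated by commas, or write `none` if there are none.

1 → match
2 → match
3 → match
4 → match
5 → match
6 → match
7 → match

1, 2, 3, 4, 5, 6, 7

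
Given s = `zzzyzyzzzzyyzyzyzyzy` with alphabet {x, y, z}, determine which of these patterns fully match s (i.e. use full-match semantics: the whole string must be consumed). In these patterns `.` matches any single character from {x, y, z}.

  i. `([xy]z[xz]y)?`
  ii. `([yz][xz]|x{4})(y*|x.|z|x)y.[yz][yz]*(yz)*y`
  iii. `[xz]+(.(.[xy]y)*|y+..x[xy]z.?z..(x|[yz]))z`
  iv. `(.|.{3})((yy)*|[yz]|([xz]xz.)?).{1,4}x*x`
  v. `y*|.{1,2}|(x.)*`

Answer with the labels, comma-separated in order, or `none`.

i → no match
ii → match
iii → no match — must end with `z`
iv → no match — must end with `x`
v → no match

ii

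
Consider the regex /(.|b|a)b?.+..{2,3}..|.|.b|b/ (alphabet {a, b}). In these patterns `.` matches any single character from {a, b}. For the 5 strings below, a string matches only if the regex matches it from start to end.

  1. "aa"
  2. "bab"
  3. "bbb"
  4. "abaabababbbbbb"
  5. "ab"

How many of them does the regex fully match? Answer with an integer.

1 → no match
2 → no match
3 → no match
4 → match
5 → match
Total matched: 2

2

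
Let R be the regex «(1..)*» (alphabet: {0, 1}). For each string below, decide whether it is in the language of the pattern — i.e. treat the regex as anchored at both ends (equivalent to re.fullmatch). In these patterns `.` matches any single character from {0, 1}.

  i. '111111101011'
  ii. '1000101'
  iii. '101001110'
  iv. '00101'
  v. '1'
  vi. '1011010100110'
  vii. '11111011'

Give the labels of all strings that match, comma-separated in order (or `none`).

i → no match
ii → no match
iii → no match
iv → no match
v → no match
vi → no match
vii → no match

none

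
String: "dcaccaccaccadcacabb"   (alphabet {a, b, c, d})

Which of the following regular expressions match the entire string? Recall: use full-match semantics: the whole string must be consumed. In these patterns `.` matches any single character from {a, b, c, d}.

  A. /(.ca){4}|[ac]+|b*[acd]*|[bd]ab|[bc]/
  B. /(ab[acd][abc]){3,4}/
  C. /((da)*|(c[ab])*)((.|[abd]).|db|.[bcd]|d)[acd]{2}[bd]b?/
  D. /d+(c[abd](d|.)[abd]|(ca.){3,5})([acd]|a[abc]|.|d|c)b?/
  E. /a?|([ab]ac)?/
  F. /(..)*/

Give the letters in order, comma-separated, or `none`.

D

A → no match
B → no match — must start with "ab"
C → no match
D → match
E → no match
F → no match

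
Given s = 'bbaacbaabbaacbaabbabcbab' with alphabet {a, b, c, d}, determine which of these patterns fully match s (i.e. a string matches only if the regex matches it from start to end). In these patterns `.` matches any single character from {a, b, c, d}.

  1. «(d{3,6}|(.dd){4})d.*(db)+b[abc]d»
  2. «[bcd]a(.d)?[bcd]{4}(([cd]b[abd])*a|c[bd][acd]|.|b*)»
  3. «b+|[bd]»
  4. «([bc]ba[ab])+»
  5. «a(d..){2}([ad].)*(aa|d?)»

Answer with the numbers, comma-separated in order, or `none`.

4

1 → no match — must end with 'd'
2 → no match
3 → no match
4 → match
5 → no match — must start with 'ad'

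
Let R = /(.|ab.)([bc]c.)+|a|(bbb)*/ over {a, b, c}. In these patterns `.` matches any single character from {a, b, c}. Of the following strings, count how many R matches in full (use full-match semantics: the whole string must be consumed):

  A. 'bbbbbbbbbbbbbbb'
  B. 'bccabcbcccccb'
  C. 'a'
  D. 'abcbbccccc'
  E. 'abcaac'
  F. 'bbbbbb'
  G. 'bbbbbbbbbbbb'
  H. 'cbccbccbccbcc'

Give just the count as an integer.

A → match
B → match
C → match
D → match
E → no match
F → match
G → match
H → match
Total matched: 7

7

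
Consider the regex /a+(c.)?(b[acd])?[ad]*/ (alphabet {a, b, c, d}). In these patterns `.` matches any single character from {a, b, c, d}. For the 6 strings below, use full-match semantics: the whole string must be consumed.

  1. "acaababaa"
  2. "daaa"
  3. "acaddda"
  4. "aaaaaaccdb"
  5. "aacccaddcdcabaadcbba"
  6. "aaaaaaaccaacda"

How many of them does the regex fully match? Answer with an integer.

1 → no match
2 → no match — must start with "a"
3 → match
4 → no match
5 → no match
6 → no match
Total matched: 1

1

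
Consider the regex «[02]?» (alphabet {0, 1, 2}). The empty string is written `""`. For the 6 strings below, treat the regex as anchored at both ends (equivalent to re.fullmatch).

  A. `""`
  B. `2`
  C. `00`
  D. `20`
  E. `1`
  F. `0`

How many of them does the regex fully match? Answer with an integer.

3

A → match
B → match
C → no match
D → no match
E → no match
F → match
Total matched: 3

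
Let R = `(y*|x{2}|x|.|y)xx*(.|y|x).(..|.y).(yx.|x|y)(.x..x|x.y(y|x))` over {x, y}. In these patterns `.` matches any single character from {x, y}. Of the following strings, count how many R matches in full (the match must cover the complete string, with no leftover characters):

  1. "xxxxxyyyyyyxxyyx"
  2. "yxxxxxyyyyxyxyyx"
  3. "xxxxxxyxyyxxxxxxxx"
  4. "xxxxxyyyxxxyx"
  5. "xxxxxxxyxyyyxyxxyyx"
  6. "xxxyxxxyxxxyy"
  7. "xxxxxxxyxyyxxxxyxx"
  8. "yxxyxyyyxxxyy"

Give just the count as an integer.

1 → match
2 → match
3 → no match
4 → match
5 → match
6 → match
7 → match
8 → match
Total matched: 7

7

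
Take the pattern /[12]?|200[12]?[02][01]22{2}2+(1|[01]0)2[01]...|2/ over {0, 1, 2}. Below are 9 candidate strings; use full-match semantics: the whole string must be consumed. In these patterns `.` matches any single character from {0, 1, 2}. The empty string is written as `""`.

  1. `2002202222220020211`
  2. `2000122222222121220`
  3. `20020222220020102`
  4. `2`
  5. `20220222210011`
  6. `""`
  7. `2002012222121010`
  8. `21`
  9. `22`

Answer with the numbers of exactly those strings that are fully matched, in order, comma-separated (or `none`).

1, 2, 3, 4, 6, 7

1 → match
2 → match
3 → match
4 → match
5 → no match
6 → match
7 → match
8 → no match
9 → no match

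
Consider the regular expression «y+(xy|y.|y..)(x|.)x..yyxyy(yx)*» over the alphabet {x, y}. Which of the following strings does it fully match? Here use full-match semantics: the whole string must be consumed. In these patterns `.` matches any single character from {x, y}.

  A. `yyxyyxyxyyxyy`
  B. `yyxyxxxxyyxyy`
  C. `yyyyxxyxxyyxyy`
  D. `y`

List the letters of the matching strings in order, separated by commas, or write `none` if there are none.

A, B

A → match
B → match
C → no match
D → no match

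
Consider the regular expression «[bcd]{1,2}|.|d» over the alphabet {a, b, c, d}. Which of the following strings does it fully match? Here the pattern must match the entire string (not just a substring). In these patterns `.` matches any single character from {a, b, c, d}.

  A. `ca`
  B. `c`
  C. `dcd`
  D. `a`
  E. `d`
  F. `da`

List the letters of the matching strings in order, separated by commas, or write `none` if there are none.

A → no match
B → match
C → no match
D → match
E → match
F → no match

B, D, E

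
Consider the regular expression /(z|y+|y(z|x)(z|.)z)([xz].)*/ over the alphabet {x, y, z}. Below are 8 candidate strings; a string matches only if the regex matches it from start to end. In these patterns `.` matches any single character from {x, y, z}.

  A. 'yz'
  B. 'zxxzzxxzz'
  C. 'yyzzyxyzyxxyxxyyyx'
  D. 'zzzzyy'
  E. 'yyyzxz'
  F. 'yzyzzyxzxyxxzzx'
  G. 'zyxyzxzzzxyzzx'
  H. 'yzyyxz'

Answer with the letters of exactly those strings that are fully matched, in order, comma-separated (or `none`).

A. 'yz' → no match
B. 'zxxzzxxzz' → match
C → no match
D. 'zzzzyy' → no match
E. 'yyyzxz' → no match
F → no match
G → no match
H. 'yzyyxz' → no match

B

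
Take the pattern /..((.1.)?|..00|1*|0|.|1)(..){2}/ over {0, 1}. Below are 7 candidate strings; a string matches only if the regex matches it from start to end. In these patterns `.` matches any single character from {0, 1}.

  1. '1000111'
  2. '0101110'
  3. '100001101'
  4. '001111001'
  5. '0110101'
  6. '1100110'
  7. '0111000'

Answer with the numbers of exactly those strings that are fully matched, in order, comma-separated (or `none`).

1. '1000111' → match
2. '0101110' → match
3. '100001101' → no match
4. '001111001' → match
5. '0110101' → match
6. '1100110' → match
7. '0111000' → match

1, 2, 4, 5, 6, 7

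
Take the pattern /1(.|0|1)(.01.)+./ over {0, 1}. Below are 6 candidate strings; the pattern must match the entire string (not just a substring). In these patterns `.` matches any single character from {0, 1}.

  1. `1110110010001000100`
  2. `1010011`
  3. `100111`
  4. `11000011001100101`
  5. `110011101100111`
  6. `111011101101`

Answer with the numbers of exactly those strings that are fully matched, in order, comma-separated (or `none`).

1, 5

1 → match
2. `1010011` → no match
3. `100111` → no match
4 → no match
5 → match
6. `111011101101` → no match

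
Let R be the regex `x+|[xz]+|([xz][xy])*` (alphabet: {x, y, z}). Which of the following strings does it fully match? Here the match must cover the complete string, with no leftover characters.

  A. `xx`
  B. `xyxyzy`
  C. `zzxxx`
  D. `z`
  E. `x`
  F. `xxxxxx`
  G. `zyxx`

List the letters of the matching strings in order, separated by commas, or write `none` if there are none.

A, B, C, D, E, F, G

A → match
B → match
C → match
D → match
E → match
F → match
G → match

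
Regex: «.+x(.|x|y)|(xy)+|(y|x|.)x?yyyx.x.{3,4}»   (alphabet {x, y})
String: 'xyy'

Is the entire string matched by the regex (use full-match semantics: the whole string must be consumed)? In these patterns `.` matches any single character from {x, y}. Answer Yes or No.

No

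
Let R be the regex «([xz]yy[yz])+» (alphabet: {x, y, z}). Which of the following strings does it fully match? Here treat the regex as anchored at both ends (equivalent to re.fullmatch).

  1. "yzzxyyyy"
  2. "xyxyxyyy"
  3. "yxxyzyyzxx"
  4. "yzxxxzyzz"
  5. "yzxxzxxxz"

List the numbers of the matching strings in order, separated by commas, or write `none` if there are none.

none

1. "yzzxyyyy" → no match
2. "xyxyxyyy" → no match
3. "yxxyzyyzxx" → no match
4. "yzxxxzyzz" → no match
5. "yzxxzxxxz" → no match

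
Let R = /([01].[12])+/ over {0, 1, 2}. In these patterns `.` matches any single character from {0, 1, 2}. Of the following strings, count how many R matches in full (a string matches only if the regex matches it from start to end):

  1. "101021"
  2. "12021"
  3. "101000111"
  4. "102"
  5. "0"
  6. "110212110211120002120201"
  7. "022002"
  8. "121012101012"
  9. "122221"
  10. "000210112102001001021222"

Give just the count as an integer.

4

1 → match
2 → no match
3 → no match
4 → match
5 → no match
6 → no match
7 → match
8 → match
9 → no match
10 → no match
Total matched: 4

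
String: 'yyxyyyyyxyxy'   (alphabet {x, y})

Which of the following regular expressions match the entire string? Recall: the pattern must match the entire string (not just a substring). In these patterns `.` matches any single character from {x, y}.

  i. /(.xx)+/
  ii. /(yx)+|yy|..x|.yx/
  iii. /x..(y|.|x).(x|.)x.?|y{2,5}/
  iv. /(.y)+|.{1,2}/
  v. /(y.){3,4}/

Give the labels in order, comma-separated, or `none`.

i → no match — must end with 'xx'
ii → no match
iii → no match
iv → match
v → no match

iv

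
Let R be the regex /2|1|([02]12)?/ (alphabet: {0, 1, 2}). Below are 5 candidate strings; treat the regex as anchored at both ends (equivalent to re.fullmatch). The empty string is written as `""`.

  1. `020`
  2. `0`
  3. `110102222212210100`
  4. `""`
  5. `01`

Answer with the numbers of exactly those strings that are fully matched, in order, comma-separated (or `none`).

1 → no match
2 → no match
3 → no match
4 → match
5 → no match

4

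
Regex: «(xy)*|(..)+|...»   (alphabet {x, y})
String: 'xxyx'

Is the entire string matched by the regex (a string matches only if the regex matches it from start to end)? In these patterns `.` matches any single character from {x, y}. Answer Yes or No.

Yes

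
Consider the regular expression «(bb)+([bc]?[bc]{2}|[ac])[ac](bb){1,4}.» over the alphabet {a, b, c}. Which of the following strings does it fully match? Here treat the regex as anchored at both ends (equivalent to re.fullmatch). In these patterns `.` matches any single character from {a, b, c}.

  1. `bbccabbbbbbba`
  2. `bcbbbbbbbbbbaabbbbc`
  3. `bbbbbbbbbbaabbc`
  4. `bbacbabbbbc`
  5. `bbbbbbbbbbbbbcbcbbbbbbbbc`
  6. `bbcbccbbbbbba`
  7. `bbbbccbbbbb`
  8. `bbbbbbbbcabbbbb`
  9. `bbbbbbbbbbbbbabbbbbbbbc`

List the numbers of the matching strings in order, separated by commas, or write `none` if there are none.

1 → no match
2 → no match — must start with `bb`
3 → match
4 → no match
5 → match
6 → match
7 → match
8 → match
9 → match

3, 5, 6, 7, 8, 9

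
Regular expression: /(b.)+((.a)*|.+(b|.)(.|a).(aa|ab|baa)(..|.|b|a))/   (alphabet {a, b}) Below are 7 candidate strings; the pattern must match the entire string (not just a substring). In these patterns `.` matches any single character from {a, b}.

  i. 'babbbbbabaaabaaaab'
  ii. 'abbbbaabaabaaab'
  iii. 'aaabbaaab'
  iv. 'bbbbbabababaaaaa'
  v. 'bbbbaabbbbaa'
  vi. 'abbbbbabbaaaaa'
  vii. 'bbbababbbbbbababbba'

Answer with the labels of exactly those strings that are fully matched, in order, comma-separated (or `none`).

i, iv

i → match
ii → no match — must start with 'b'
iii → no match — must start with 'b'
iv → match
v → no match
vi → no match — must start with 'b'
vii → no match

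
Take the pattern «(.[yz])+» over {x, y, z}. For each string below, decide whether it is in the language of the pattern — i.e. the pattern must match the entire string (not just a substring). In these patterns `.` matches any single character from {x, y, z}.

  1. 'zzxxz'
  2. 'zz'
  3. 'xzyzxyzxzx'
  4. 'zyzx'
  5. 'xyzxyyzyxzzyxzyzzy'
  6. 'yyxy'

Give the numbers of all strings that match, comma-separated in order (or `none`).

1 → no match
2 → match
3 → no match
4 → no match
5 → no match
6 → match

2, 6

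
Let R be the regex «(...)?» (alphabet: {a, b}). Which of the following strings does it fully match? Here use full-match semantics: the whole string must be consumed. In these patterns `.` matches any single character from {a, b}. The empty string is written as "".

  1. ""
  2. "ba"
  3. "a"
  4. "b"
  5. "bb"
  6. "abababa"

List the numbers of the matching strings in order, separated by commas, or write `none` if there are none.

1

1 → match
2 → no match
3 → no match
4 → no match
5 → no match
6 → no match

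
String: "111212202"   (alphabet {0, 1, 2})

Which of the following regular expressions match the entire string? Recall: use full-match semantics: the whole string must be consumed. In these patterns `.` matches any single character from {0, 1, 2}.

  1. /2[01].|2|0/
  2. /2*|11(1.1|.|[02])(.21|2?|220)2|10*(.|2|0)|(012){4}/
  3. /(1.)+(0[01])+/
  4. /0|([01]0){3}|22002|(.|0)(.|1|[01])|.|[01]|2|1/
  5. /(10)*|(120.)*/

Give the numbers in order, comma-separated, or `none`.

2

1 → no match
2 → match
3 → no match
4 → no match
5 → no match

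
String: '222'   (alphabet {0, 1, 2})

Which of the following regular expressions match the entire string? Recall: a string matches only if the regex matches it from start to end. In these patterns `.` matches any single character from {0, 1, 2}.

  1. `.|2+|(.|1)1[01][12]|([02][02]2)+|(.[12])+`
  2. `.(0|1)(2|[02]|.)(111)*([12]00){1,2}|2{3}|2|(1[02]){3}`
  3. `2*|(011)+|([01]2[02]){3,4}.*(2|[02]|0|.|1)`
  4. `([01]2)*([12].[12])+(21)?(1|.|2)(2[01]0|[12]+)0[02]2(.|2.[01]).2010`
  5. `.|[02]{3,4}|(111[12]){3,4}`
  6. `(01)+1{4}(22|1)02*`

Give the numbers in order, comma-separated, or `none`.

1 → match
2 → match
3 → match
4 → no match — must end with '2010'
5 → match
6 → no match — must start with '01'

1, 2, 3, 5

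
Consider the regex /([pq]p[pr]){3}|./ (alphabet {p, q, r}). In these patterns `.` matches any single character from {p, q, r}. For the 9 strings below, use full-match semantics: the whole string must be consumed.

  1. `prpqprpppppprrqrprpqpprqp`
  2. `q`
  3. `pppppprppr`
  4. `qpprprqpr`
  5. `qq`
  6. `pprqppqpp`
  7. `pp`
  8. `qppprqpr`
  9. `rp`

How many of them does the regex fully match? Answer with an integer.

2

1 → no match
2 → match
3 → no match
4 → no match
5 → no match
6 → match
7 → no match
8 → no match
9 → no match
Total matched: 2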